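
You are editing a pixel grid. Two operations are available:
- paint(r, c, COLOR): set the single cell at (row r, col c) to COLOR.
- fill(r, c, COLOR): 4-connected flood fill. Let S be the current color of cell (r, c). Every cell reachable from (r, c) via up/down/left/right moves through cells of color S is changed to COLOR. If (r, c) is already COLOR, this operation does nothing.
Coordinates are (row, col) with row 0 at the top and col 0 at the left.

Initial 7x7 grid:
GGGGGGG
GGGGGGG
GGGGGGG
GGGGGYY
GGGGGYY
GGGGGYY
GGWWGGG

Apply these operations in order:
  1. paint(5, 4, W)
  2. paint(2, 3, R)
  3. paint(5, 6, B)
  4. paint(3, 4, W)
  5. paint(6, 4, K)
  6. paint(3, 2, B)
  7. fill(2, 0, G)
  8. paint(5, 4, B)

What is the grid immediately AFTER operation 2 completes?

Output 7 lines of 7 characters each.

After op 1 paint(5,4,W):
GGGGGGG
GGGGGGG
GGGGGGG
GGGGGYY
GGGGGYY
GGGGWYY
GGWWGGG
After op 2 paint(2,3,R):
GGGGGGG
GGGGGGG
GGGRGGG
GGGGGYY
GGGGGYY
GGGGWYY
GGWWGGG

Answer: GGGGGGG
GGGGGGG
GGGRGGG
GGGGGYY
GGGGGYY
GGGGWYY
GGWWGGG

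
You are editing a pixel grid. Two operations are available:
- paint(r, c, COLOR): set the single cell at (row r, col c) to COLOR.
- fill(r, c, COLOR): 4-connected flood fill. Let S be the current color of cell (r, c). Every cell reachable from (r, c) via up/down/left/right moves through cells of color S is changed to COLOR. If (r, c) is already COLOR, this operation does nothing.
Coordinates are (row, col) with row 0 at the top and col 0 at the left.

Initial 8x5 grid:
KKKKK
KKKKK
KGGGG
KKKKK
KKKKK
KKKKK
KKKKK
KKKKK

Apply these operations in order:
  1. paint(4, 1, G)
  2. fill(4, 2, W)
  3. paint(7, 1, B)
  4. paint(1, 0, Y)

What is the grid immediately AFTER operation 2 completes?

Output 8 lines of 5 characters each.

After op 1 paint(4,1,G):
KKKKK
KKKKK
KGGGG
KKKKK
KGKKK
KKKKK
KKKKK
KKKKK
After op 2 fill(4,2,W) [35 cells changed]:
WWWWW
WWWWW
WGGGG
WWWWW
WGWWW
WWWWW
WWWWW
WWWWW

Answer: WWWWW
WWWWW
WGGGG
WWWWW
WGWWW
WWWWW
WWWWW
WWWWW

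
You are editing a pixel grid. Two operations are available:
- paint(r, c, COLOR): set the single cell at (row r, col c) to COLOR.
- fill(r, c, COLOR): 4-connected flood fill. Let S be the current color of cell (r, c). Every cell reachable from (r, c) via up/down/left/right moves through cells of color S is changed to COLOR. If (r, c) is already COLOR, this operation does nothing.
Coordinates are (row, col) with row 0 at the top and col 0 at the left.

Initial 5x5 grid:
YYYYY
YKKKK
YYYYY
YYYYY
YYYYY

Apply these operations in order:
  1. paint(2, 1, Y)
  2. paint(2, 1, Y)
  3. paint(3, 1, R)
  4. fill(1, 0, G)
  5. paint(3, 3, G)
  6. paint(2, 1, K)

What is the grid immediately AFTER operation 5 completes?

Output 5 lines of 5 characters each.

After op 1 paint(2,1,Y):
YYYYY
YKKKK
YYYYY
YYYYY
YYYYY
After op 2 paint(2,1,Y):
YYYYY
YKKKK
YYYYY
YYYYY
YYYYY
After op 3 paint(3,1,R):
YYYYY
YKKKK
YYYYY
YRYYY
YYYYY
After op 4 fill(1,0,G) [20 cells changed]:
GGGGG
GKKKK
GGGGG
GRGGG
GGGGG
After op 5 paint(3,3,G):
GGGGG
GKKKK
GGGGG
GRGGG
GGGGG

Answer: GGGGG
GKKKK
GGGGG
GRGGG
GGGGG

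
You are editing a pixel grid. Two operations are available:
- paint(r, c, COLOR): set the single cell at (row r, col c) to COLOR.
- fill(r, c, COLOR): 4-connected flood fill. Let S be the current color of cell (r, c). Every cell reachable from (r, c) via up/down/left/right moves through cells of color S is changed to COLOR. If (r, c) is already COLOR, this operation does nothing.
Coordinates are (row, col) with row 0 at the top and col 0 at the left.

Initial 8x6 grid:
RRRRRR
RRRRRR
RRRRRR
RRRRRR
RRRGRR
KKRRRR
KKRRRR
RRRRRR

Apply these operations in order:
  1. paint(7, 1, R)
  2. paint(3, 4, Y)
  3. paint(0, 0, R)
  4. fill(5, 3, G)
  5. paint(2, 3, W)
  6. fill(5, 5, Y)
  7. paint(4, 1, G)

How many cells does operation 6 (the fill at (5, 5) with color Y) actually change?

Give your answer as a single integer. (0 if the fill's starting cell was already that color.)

After op 1 paint(7,1,R):
RRRRRR
RRRRRR
RRRRRR
RRRRRR
RRRGRR
KKRRRR
KKRRRR
RRRRRR
After op 2 paint(3,4,Y):
RRRRRR
RRRRRR
RRRRRR
RRRRYR
RRRGRR
KKRRRR
KKRRRR
RRRRRR
After op 3 paint(0,0,R):
RRRRRR
RRRRRR
RRRRRR
RRRRYR
RRRGRR
KKRRRR
KKRRRR
RRRRRR
After op 4 fill(5,3,G) [42 cells changed]:
GGGGGG
GGGGGG
GGGGGG
GGGGYG
GGGGGG
KKGGGG
KKGGGG
GGGGGG
After op 5 paint(2,3,W):
GGGGGG
GGGGGG
GGGWGG
GGGGYG
GGGGGG
KKGGGG
KKGGGG
GGGGGG
After op 6 fill(5,5,Y) [42 cells changed]:
YYYYYY
YYYYYY
YYYWYY
YYYYYY
YYYYYY
KKYYYY
KKYYYY
YYYYYY

Answer: 42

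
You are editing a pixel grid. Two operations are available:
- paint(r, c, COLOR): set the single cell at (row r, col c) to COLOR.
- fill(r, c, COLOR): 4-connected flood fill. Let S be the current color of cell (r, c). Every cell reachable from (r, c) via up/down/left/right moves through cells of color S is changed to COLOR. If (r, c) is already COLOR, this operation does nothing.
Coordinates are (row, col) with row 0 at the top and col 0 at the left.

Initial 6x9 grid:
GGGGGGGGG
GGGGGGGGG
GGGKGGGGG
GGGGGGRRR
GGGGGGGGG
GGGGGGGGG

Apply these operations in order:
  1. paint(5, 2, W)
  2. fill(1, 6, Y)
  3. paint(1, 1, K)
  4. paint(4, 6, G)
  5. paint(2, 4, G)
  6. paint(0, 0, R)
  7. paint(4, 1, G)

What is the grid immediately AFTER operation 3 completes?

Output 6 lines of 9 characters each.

After op 1 paint(5,2,W):
GGGGGGGGG
GGGGGGGGG
GGGKGGGGG
GGGGGGRRR
GGGGGGGGG
GGWGGGGGG
After op 2 fill(1,6,Y) [49 cells changed]:
YYYYYYYYY
YYYYYYYYY
YYYKYYYYY
YYYYYYRRR
YYYYYYYYY
YYWYYYYYY
After op 3 paint(1,1,K):
YYYYYYYYY
YKYYYYYYY
YYYKYYYYY
YYYYYYRRR
YYYYYYYYY
YYWYYYYYY

Answer: YYYYYYYYY
YKYYYYYYY
YYYKYYYYY
YYYYYYRRR
YYYYYYYYY
YYWYYYYYY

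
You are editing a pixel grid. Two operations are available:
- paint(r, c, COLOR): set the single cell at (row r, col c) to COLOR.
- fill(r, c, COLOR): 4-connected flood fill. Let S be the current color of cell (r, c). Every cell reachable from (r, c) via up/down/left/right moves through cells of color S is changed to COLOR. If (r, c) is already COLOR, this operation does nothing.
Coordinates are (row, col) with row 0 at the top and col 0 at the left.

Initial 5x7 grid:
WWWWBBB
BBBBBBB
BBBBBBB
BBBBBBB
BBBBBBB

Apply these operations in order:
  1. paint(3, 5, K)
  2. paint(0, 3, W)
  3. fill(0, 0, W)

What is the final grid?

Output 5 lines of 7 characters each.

After op 1 paint(3,5,K):
WWWWBBB
BBBBBBB
BBBBBBB
BBBBBKB
BBBBBBB
After op 2 paint(0,3,W):
WWWWBBB
BBBBBBB
BBBBBBB
BBBBBKB
BBBBBBB
After op 3 fill(0,0,W) [0 cells changed]:
WWWWBBB
BBBBBBB
BBBBBBB
BBBBBKB
BBBBBBB

Answer: WWWWBBB
BBBBBBB
BBBBBBB
BBBBBKB
BBBBBBB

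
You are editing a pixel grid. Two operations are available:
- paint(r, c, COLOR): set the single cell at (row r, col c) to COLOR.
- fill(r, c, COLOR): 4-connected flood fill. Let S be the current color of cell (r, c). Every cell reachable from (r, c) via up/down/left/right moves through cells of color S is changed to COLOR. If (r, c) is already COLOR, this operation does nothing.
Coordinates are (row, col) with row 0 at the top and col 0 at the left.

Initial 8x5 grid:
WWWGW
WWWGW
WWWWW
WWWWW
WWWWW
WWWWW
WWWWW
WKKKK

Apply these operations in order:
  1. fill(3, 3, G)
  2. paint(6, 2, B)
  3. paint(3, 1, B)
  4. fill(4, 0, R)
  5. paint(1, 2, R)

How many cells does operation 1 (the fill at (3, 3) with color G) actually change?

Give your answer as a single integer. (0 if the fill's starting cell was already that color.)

After op 1 fill(3,3,G) [34 cells changed]:
GGGGG
GGGGG
GGGGG
GGGGG
GGGGG
GGGGG
GGGGG
GKKKK

Answer: 34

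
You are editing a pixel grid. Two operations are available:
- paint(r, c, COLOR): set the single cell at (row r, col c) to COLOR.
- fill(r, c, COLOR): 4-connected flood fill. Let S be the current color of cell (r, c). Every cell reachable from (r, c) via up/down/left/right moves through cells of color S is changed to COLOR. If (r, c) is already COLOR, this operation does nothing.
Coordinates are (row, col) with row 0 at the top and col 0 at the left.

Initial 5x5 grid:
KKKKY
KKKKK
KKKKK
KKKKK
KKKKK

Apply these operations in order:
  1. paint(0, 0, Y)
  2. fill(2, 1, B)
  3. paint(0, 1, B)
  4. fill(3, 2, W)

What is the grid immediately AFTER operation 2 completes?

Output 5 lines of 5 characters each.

After op 1 paint(0,0,Y):
YKKKY
KKKKK
KKKKK
KKKKK
KKKKK
After op 2 fill(2,1,B) [23 cells changed]:
YBBBY
BBBBB
BBBBB
BBBBB
BBBBB

Answer: YBBBY
BBBBB
BBBBB
BBBBB
BBBBB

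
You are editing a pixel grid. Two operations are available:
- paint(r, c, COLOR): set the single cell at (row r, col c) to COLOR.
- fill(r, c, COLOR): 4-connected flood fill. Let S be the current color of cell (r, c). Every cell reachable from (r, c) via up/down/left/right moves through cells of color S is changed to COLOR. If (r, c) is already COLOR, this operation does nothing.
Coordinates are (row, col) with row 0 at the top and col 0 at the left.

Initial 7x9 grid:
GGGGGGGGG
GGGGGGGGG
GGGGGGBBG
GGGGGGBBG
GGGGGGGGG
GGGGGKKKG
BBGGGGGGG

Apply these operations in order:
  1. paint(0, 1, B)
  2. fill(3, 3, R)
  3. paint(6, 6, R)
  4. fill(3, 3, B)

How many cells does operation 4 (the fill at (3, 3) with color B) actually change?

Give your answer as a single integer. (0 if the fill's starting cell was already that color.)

After op 1 paint(0,1,B):
GBGGGGGGG
GGGGGGGGG
GGGGGGBBG
GGGGGGBBG
GGGGGGGGG
GGGGGKKKG
BBGGGGGGG
After op 2 fill(3,3,R) [53 cells changed]:
RBRRRRRRR
RRRRRRRRR
RRRRRRBBR
RRRRRRBBR
RRRRRRRRR
RRRRRKKKR
BBRRRRRRR
After op 3 paint(6,6,R):
RBRRRRRRR
RRRRRRRRR
RRRRRRBBR
RRRRRRBBR
RRRRRRRRR
RRRRRKKKR
BBRRRRRRR
After op 4 fill(3,3,B) [53 cells changed]:
BBBBBBBBB
BBBBBBBBB
BBBBBBBBB
BBBBBBBBB
BBBBBBBBB
BBBBBKKKB
BBBBBBBBB

Answer: 53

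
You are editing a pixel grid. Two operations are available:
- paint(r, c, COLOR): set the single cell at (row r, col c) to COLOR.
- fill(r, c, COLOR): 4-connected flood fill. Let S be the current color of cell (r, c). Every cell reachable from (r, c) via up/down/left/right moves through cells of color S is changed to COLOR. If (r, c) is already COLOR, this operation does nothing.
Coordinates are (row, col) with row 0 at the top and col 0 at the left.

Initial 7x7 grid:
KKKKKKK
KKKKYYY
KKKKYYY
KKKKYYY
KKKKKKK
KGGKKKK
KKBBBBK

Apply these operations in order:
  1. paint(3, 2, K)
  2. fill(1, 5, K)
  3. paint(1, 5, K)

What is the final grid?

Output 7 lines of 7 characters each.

After op 1 paint(3,2,K):
KKKKKKK
KKKKYYY
KKKKYYY
KKKKYYY
KKKKKKK
KGGKKKK
KKBBBBK
After op 2 fill(1,5,K) [9 cells changed]:
KKKKKKK
KKKKKKK
KKKKKKK
KKKKKKK
KKKKKKK
KGGKKKK
KKBBBBK
After op 3 paint(1,5,K):
KKKKKKK
KKKKKKK
KKKKKKK
KKKKKKK
KKKKKKK
KGGKKKK
KKBBBBK

Answer: KKKKKKK
KKKKKKK
KKKKKKK
KKKKKKK
KKKKKKK
KGGKKKK
KKBBBBK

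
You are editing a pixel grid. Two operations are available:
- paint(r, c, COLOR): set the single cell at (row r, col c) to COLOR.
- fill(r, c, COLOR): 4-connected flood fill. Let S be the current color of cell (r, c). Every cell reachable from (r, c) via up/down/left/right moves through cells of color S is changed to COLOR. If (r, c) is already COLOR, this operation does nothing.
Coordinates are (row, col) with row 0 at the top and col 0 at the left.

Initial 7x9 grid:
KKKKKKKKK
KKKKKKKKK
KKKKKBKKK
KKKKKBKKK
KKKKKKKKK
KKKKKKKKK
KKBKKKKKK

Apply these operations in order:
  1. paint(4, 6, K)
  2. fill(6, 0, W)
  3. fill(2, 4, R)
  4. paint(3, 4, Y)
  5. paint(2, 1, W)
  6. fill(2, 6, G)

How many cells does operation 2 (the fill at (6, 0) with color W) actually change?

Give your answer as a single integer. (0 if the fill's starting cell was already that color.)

Answer: 60

Derivation:
After op 1 paint(4,6,K):
KKKKKKKKK
KKKKKKKKK
KKKKKBKKK
KKKKKBKKK
KKKKKKKKK
KKKKKKKKK
KKBKKKKKK
After op 2 fill(6,0,W) [60 cells changed]:
WWWWWWWWW
WWWWWWWWW
WWWWWBWWW
WWWWWBWWW
WWWWWWWWW
WWWWWWWWW
WWBWWWWWW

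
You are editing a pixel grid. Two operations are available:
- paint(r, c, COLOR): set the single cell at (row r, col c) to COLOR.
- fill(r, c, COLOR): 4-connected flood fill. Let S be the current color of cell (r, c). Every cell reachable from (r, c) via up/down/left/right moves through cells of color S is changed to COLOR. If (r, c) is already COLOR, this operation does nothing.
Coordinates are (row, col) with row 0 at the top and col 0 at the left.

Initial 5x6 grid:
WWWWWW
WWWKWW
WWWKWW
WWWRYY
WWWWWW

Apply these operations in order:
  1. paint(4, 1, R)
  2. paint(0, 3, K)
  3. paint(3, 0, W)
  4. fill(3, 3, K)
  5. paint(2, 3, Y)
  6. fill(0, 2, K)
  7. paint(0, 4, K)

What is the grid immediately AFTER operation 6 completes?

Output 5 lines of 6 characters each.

Answer: KKKKWW
KKKKWW
KKKYWW
KKKKYY
KRKKKK

Derivation:
After op 1 paint(4,1,R):
WWWWWW
WWWKWW
WWWKWW
WWWRYY
WRWWWW
After op 2 paint(0,3,K):
WWWKWW
WWWKWW
WWWKWW
WWWRYY
WRWWWW
After op 3 paint(3,0,W):
WWWKWW
WWWKWW
WWWKWW
WWWRYY
WRWWWW
After op 4 fill(3,3,K) [1 cells changed]:
WWWKWW
WWWKWW
WWWKWW
WWWKYY
WRWWWW
After op 5 paint(2,3,Y):
WWWKWW
WWWKWW
WWWYWW
WWWKYY
WRWWWW
After op 6 fill(0,2,K) [17 cells changed]:
KKKKWW
KKKKWW
KKKYWW
KKKKYY
KRKKKK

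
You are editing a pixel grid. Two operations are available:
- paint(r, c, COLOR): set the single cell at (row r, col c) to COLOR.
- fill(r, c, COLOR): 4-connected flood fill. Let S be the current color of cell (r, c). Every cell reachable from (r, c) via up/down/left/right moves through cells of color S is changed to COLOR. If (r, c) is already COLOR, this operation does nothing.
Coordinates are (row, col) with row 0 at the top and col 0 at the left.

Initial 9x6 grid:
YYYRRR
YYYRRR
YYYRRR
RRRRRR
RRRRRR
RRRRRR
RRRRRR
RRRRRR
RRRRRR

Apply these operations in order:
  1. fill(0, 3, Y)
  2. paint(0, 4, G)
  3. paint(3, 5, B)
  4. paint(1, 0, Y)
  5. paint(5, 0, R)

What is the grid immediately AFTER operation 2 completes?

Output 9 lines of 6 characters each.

Answer: YYYYGY
YYYYYY
YYYYYY
YYYYYY
YYYYYY
YYYYYY
YYYYYY
YYYYYY
YYYYYY

Derivation:
After op 1 fill(0,3,Y) [45 cells changed]:
YYYYYY
YYYYYY
YYYYYY
YYYYYY
YYYYYY
YYYYYY
YYYYYY
YYYYYY
YYYYYY
After op 2 paint(0,4,G):
YYYYGY
YYYYYY
YYYYYY
YYYYYY
YYYYYY
YYYYYY
YYYYYY
YYYYYY
YYYYYY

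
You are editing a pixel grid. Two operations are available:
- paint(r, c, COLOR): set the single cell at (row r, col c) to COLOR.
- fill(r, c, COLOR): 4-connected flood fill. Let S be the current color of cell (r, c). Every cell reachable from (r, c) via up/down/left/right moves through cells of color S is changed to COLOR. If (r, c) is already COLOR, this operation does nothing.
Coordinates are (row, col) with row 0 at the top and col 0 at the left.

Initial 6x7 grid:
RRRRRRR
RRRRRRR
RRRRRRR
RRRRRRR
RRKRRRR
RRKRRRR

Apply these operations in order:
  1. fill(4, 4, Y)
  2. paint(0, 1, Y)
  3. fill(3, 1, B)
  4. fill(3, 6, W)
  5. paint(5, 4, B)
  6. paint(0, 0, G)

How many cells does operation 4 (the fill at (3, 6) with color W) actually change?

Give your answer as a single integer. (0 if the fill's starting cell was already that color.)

Answer: 40

Derivation:
After op 1 fill(4,4,Y) [40 cells changed]:
YYYYYYY
YYYYYYY
YYYYYYY
YYYYYYY
YYKYYYY
YYKYYYY
After op 2 paint(0,1,Y):
YYYYYYY
YYYYYYY
YYYYYYY
YYYYYYY
YYKYYYY
YYKYYYY
After op 3 fill(3,1,B) [40 cells changed]:
BBBBBBB
BBBBBBB
BBBBBBB
BBBBBBB
BBKBBBB
BBKBBBB
After op 4 fill(3,6,W) [40 cells changed]:
WWWWWWW
WWWWWWW
WWWWWWW
WWWWWWW
WWKWWWW
WWKWWWW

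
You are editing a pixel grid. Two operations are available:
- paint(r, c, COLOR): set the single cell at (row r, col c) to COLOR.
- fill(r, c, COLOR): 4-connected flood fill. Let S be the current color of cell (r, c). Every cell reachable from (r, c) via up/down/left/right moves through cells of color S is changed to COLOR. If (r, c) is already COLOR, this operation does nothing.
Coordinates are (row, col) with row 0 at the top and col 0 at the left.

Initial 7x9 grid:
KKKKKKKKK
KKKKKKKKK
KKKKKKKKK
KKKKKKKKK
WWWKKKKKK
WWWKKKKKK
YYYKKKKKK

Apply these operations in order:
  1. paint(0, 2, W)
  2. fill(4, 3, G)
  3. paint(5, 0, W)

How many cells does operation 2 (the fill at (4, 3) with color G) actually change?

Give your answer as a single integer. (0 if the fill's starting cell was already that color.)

Answer: 53

Derivation:
After op 1 paint(0,2,W):
KKWKKKKKK
KKKKKKKKK
KKKKKKKKK
KKKKKKKKK
WWWKKKKKK
WWWKKKKKK
YYYKKKKKK
After op 2 fill(4,3,G) [53 cells changed]:
GGWGGGGGG
GGGGGGGGG
GGGGGGGGG
GGGGGGGGG
WWWGGGGGG
WWWGGGGGG
YYYGGGGGG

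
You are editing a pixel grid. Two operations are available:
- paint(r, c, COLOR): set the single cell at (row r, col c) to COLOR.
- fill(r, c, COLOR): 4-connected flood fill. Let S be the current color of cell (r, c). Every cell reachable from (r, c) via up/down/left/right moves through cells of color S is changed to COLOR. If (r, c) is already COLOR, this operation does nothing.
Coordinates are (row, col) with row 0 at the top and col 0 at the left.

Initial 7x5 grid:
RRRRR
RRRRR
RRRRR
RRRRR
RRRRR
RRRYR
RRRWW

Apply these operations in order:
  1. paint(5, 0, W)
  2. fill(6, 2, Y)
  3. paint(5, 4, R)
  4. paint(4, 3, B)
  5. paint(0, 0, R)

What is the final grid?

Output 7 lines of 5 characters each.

After op 1 paint(5,0,W):
RRRRR
RRRRR
RRRRR
RRRRR
RRRRR
WRRYR
RRRWW
After op 2 fill(6,2,Y) [31 cells changed]:
YYYYY
YYYYY
YYYYY
YYYYY
YYYYY
WYYYY
YYYWW
After op 3 paint(5,4,R):
YYYYY
YYYYY
YYYYY
YYYYY
YYYYY
WYYYR
YYYWW
After op 4 paint(4,3,B):
YYYYY
YYYYY
YYYYY
YYYYY
YYYBY
WYYYR
YYYWW
After op 5 paint(0,0,R):
RYYYY
YYYYY
YYYYY
YYYYY
YYYBY
WYYYR
YYYWW

Answer: RYYYY
YYYYY
YYYYY
YYYYY
YYYBY
WYYYR
YYYWW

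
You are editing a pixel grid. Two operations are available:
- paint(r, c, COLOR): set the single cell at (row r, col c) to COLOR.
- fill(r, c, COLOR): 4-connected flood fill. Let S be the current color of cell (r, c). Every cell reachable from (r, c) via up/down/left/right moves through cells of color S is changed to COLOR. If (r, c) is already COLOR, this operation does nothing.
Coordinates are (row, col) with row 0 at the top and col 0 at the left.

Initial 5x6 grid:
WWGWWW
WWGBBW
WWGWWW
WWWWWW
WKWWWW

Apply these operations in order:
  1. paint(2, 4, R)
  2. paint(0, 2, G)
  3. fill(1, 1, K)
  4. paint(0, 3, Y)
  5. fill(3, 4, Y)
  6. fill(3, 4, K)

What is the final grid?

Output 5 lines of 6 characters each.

Answer: KKGKKK
KKGBBK
KKGKRK
KKKKKK
KKKKKK

Derivation:
After op 1 paint(2,4,R):
WWGWWW
WWGBBW
WWGWRW
WWWWWW
WKWWWW
After op 2 paint(0,2,G):
WWGWWW
WWGBBW
WWGWRW
WWWWWW
WKWWWW
After op 3 fill(1,1,K) [23 cells changed]:
KKGKKK
KKGBBK
KKGKRK
KKKKKK
KKKKKK
After op 4 paint(0,3,Y):
KKGYKK
KKGBBK
KKGKRK
KKKKKK
KKKKKK
After op 5 fill(3,4,Y) [23 cells changed]:
YYGYYY
YYGBBY
YYGYRY
YYYYYY
YYYYYY
After op 6 fill(3,4,K) [24 cells changed]:
KKGKKK
KKGBBK
KKGKRK
KKKKKK
KKKKKK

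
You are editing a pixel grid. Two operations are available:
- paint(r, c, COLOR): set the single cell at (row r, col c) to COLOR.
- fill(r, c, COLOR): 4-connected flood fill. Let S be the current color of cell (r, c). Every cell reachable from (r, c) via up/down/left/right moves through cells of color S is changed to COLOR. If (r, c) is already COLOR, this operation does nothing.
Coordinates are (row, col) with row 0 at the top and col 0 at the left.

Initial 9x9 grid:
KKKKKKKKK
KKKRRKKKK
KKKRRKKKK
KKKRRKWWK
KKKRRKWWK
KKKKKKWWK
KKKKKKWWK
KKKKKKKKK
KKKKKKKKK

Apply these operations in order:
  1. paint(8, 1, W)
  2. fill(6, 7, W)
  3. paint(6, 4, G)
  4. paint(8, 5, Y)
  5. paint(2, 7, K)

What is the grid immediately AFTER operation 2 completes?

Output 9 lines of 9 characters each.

After op 1 paint(8,1,W):
KKKKKKKKK
KKKRRKKKK
KKKRRKKKK
KKKRRKWWK
KKKRRKWWK
KKKKKKWWK
KKKKKKWWK
KKKKKKKKK
KWKKKKKKK
After op 2 fill(6,7,W) [0 cells changed]:
KKKKKKKKK
KKKRRKKKK
KKKRRKKKK
KKKRRKWWK
KKKRRKWWK
KKKKKKWWK
KKKKKKWWK
KKKKKKKKK
KWKKKKKKK

Answer: KKKKKKKKK
KKKRRKKKK
KKKRRKKKK
KKKRRKWWK
KKKRRKWWK
KKKKKKWWK
KKKKKKWWK
KKKKKKKKK
KWKKKKKKK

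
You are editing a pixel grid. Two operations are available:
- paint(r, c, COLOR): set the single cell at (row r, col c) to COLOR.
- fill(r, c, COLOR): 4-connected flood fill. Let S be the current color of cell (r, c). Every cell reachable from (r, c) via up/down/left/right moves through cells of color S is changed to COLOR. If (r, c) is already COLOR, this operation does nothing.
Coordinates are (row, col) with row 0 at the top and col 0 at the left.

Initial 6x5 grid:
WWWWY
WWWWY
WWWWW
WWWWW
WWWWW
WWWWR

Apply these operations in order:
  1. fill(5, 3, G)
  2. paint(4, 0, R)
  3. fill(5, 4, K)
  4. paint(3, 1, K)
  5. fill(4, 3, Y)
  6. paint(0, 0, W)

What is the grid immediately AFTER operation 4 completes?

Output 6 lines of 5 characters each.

After op 1 fill(5,3,G) [27 cells changed]:
GGGGY
GGGGY
GGGGG
GGGGG
GGGGG
GGGGR
After op 2 paint(4,0,R):
GGGGY
GGGGY
GGGGG
GGGGG
RGGGG
GGGGR
After op 3 fill(5,4,K) [1 cells changed]:
GGGGY
GGGGY
GGGGG
GGGGG
RGGGG
GGGGK
After op 4 paint(3,1,K):
GGGGY
GGGGY
GGGGG
GKGGG
RGGGG
GGGGK

Answer: GGGGY
GGGGY
GGGGG
GKGGG
RGGGG
GGGGK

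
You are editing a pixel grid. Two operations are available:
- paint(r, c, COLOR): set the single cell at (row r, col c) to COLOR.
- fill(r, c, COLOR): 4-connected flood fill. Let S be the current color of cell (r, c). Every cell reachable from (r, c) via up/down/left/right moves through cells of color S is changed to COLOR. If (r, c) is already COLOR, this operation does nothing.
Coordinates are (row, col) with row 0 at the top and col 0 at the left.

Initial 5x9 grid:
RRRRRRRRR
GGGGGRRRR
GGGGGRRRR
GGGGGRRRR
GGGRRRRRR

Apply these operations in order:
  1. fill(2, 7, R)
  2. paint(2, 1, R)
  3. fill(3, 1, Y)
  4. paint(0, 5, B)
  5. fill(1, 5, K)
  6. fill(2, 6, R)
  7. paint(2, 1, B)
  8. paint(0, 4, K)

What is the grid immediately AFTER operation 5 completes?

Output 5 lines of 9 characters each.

Answer: RRRRRBKKK
YYYYYKKKK
YRYYYKKKK
YYYYYKKKK
YYYKKKKKK

Derivation:
After op 1 fill(2,7,R) [0 cells changed]:
RRRRRRRRR
GGGGGRRRR
GGGGGRRRR
GGGGGRRRR
GGGRRRRRR
After op 2 paint(2,1,R):
RRRRRRRRR
GGGGGRRRR
GRGGGRRRR
GGGGGRRRR
GGGRRRRRR
After op 3 fill(3,1,Y) [17 cells changed]:
RRRRRRRRR
YYYYYRRRR
YRYYYRRRR
YYYYYRRRR
YYYRRRRRR
After op 4 paint(0,5,B):
RRRRRBRRR
YYYYYRRRR
YRYYYRRRR
YYYYYRRRR
YYYRRRRRR
After op 5 fill(1,5,K) [21 cells changed]:
RRRRRBKKK
YYYYYKKKK
YRYYYKKKK
YYYYYKKKK
YYYKKKKKK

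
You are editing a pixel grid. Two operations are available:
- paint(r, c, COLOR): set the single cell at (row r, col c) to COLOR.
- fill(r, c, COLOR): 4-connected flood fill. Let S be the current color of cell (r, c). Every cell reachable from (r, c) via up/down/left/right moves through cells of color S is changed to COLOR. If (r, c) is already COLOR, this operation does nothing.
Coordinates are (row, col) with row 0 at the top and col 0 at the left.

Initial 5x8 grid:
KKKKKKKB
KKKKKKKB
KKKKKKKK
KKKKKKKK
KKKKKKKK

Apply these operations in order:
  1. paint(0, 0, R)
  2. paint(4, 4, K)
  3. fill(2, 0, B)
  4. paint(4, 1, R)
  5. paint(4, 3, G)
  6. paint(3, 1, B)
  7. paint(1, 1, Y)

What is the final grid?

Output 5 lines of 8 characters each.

After op 1 paint(0,0,R):
RKKKKKKB
KKKKKKKB
KKKKKKKK
KKKKKKKK
KKKKKKKK
After op 2 paint(4,4,K):
RKKKKKKB
KKKKKKKB
KKKKKKKK
KKKKKKKK
KKKKKKKK
After op 3 fill(2,0,B) [37 cells changed]:
RBBBBBBB
BBBBBBBB
BBBBBBBB
BBBBBBBB
BBBBBBBB
After op 4 paint(4,1,R):
RBBBBBBB
BBBBBBBB
BBBBBBBB
BBBBBBBB
BRBBBBBB
After op 5 paint(4,3,G):
RBBBBBBB
BBBBBBBB
BBBBBBBB
BBBBBBBB
BRBGBBBB
After op 6 paint(3,1,B):
RBBBBBBB
BBBBBBBB
BBBBBBBB
BBBBBBBB
BRBGBBBB
After op 7 paint(1,1,Y):
RBBBBBBB
BYBBBBBB
BBBBBBBB
BBBBBBBB
BRBGBBBB

Answer: RBBBBBBB
BYBBBBBB
BBBBBBBB
BBBBBBBB
BRBGBBBB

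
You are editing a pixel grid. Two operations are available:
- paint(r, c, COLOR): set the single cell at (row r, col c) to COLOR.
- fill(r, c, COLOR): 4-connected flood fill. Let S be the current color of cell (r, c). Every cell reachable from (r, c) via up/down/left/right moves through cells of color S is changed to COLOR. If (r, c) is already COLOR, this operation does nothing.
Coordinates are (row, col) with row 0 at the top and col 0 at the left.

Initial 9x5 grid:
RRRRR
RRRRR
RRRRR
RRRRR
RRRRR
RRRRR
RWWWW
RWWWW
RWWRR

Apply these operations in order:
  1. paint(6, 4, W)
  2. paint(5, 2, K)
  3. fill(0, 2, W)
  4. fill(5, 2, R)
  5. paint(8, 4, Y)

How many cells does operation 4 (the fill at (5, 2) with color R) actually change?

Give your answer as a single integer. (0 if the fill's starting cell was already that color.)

After op 1 paint(6,4,W):
RRRRR
RRRRR
RRRRR
RRRRR
RRRRR
RRRRR
RWWWW
RWWWW
RWWRR
After op 2 paint(5,2,K):
RRRRR
RRRRR
RRRRR
RRRRR
RRRRR
RRKRR
RWWWW
RWWWW
RWWRR
After op 3 fill(0,2,W) [32 cells changed]:
WWWWW
WWWWW
WWWWW
WWWWW
WWWWW
WWKWW
WWWWW
WWWWW
WWWRR
After op 4 fill(5,2,R) [1 cells changed]:
WWWWW
WWWWW
WWWWW
WWWWW
WWWWW
WWRWW
WWWWW
WWWWW
WWWRR

Answer: 1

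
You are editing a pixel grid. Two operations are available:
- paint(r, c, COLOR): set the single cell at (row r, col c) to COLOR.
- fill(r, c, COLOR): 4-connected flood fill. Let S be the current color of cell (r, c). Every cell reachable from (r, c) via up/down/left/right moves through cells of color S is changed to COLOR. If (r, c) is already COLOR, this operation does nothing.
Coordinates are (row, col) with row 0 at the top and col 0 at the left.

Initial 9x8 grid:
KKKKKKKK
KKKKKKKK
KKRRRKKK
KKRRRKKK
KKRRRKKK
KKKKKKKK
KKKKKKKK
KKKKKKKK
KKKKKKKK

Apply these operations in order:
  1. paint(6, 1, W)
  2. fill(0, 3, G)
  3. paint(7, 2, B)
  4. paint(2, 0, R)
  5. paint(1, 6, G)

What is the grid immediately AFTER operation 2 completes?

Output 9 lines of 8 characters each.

Answer: GGGGGGGG
GGGGGGGG
GGRRRGGG
GGRRRGGG
GGRRRGGG
GGGGGGGG
GWGGGGGG
GGGGGGGG
GGGGGGGG

Derivation:
After op 1 paint(6,1,W):
KKKKKKKK
KKKKKKKK
KKRRRKKK
KKRRRKKK
KKRRRKKK
KKKKKKKK
KWKKKKKK
KKKKKKKK
KKKKKKKK
After op 2 fill(0,3,G) [62 cells changed]:
GGGGGGGG
GGGGGGGG
GGRRRGGG
GGRRRGGG
GGRRRGGG
GGGGGGGG
GWGGGGGG
GGGGGGGG
GGGGGGGG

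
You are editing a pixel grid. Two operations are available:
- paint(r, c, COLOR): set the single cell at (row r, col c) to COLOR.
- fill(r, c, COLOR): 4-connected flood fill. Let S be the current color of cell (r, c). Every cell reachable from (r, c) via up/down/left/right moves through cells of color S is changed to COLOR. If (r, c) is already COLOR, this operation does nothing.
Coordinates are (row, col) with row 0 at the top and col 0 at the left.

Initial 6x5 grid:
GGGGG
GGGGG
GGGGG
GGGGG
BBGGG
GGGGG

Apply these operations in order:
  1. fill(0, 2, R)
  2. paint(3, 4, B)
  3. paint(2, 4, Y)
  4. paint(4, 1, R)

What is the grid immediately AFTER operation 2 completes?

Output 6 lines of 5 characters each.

Answer: RRRRR
RRRRR
RRRRR
RRRRB
BBRRR
RRRRR

Derivation:
After op 1 fill(0,2,R) [28 cells changed]:
RRRRR
RRRRR
RRRRR
RRRRR
BBRRR
RRRRR
After op 2 paint(3,4,B):
RRRRR
RRRRR
RRRRR
RRRRB
BBRRR
RRRRR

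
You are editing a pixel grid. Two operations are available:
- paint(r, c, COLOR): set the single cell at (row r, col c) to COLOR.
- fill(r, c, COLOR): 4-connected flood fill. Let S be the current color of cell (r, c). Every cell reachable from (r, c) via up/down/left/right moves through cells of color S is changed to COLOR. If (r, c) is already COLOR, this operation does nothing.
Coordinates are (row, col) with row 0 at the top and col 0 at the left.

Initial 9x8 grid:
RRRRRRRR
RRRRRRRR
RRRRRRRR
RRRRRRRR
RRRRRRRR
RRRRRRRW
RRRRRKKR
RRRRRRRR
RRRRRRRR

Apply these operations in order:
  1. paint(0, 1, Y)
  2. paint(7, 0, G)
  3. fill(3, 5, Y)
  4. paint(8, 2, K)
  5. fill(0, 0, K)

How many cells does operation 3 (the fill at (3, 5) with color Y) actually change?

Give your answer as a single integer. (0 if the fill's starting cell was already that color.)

After op 1 paint(0,1,Y):
RYRRRRRR
RRRRRRRR
RRRRRRRR
RRRRRRRR
RRRRRRRR
RRRRRRRW
RRRRRKKR
RRRRRRRR
RRRRRRRR
After op 2 paint(7,0,G):
RYRRRRRR
RRRRRRRR
RRRRRRRR
RRRRRRRR
RRRRRRRR
RRRRRRRW
RRRRRKKR
GRRRRRRR
RRRRRRRR
After op 3 fill(3,5,Y) [67 cells changed]:
YYYYYYYY
YYYYYYYY
YYYYYYYY
YYYYYYYY
YYYYYYYY
YYYYYYYW
YYYYYKKY
GYYYYYYY
YYYYYYYY

Answer: 67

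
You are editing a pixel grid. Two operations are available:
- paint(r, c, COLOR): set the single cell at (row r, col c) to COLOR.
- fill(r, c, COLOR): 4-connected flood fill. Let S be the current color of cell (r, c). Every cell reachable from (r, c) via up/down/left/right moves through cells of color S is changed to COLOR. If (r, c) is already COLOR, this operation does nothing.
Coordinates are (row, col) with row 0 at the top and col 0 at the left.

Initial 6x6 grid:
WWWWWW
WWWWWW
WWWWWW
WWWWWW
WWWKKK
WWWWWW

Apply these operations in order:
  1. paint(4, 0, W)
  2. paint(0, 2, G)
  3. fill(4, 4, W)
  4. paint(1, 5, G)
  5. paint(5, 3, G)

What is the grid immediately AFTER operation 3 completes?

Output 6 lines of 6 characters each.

After op 1 paint(4,0,W):
WWWWWW
WWWWWW
WWWWWW
WWWWWW
WWWKKK
WWWWWW
After op 2 paint(0,2,G):
WWGWWW
WWWWWW
WWWWWW
WWWWWW
WWWKKK
WWWWWW
After op 3 fill(4,4,W) [3 cells changed]:
WWGWWW
WWWWWW
WWWWWW
WWWWWW
WWWWWW
WWWWWW

Answer: WWGWWW
WWWWWW
WWWWWW
WWWWWW
WWWWWW
WWWWWW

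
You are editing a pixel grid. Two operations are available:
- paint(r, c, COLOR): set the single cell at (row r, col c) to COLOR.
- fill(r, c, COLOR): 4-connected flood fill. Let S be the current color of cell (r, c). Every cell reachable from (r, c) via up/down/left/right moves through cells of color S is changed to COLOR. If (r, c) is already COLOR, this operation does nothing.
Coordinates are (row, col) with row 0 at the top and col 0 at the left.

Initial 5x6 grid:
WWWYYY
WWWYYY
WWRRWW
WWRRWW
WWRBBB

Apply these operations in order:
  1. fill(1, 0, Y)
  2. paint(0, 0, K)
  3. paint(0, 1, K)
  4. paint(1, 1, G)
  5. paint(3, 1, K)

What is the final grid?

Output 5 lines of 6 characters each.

Answer: KKYYYY
YGYYYY
YYRRWW
YKRRWW
YYRBBB

Derivation:
After op 1 fill(1,0,Y) [12 cells changed]:
YYYYYY
YYYYYY
YYRRWW
YYRRWW
YYRBBB
After op 2 paint(0,0,K):
KYYYYY
YYYYYY
YYRRWW
YYRRWW
YYRBBB
After op 3 paint(0,1,K):
KKYYYY
YYYYYY
YYRRWW
YYRRWW
YYRBBB
After op 4 paint(1,1,G):
KKYYYY
YGYYYY
YYRRWW
YYRRWW
YYRBBB
After op 5 paint(3,1,K):
KKYYYY
YGYYYY
YYRRWW
YKRRWW
YYRBBB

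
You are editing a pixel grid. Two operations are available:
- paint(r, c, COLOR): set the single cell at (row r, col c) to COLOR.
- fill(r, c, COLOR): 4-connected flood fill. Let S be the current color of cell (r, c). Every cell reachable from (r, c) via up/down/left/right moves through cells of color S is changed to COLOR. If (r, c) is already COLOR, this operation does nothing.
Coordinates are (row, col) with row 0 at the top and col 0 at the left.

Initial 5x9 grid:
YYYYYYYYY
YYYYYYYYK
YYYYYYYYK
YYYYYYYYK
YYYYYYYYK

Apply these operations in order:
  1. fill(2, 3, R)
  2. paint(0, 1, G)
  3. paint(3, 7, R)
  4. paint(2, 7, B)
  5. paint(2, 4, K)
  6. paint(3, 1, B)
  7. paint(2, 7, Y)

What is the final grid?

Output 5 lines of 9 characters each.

Answer: RGRRRRRRR
RRRRRRRRK
RRRRKRRYK
RBRRRRRRK
RRRRRRRRK

Derivation:
After op 1 fill(2,3,R) [41 cells changed]:
RRRRRRRRR
RRRRRRRRK
RRRRRRRRK
RRRRRRRRK
RRRRRRRRK
After op 2 paint(0,1,G):
RGRRRRRRR
RRRRRRRRK
RRRRRRRRK
RRRRRRRRK
RRRRRRRRK
After op 3 paint(3,7,R):
RGRRRRRRR
RRRRRRRRK
RRRRRRRRK
RRRRRRRRK
RRRRRRRRK
After op 4 paint(2,7,B):
RGRRRRRRR
RRRRRRRRK
RRRRRRRBK
RRRRRRRRK
RRRRRRRRK
After op 5 paint(2,4,K):
RGRRRRRRR
RRRRRRRRK
RRRRKRRBK
RRRRRRRRK
RRRRRRRRK
After op 6 paint(3,1,B):
RGRRRRRRR
RRRRRRRRK
RRRRKRRBK
RBRRRRRRK
RRRRRRRRK
After op 7 paint(2,7,Y):
RGRRRRRRR
RRRRRRRRK
RRRRKRRYK
RBRRRRRRK
RRRRRRRRK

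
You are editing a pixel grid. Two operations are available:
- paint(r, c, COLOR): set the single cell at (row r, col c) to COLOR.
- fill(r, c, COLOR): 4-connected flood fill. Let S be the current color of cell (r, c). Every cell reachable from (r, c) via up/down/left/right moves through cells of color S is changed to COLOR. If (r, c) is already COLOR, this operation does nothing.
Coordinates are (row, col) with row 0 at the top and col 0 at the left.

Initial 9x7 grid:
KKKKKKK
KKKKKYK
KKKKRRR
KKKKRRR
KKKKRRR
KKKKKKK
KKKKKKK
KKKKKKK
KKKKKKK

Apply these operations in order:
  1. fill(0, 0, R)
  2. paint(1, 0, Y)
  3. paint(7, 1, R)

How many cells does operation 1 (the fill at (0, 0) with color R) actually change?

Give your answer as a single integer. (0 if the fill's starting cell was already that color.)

Answer: 53

Derivation:
After op 1 fill(0,0,R) [53 cells changed]:
RRRRRRR
RRRRRYR
RRRRRRR
RRRRRRR
RRRRRRR
RRRRRRR
RRRRRRR
RRRRRRR
RRRRRRR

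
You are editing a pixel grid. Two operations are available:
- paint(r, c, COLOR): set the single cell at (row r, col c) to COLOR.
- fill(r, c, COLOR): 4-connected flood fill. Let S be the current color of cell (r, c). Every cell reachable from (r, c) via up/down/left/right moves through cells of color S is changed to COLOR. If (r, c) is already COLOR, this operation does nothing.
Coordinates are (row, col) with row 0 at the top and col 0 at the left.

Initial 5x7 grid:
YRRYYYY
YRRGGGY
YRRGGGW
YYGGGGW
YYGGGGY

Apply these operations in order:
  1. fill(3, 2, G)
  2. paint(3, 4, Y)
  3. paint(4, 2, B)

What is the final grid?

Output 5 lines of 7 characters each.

After op 1 fill(3,2,G) [0 cells changed]:
YRRYYYY
YRRGGGY
YRRGGGW
YYGGGGW
YYGGGGY
After op 2 paint(3,4,Y):
YRRYYYY
YRRGGGY
YRRGGGW
YYGGYGW
YYGGGGY
After op 3 paint(4,2,B):
YRRYYYY
YRRGGGY
YRRGGGW
YYGGYGW
YYBGGGY

Answer: YRRYYYY
YRRGGGY
YRRGGGW
YYGGYGW
YYBGGGY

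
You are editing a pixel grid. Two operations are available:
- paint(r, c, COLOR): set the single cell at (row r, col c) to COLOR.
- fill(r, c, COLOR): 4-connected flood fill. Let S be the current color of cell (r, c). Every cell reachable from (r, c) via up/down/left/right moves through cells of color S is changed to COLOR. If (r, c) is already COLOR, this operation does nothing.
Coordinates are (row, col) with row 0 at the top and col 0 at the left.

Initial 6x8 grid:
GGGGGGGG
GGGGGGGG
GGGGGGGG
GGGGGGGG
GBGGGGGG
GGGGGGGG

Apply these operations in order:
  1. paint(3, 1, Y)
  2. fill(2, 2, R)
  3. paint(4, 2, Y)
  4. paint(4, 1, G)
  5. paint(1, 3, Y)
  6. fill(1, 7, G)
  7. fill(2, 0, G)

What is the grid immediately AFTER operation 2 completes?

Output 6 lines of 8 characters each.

Answer: RRRRRRRR
RRRRRRRR
RRRRRRRR
RYRRRRRR
RBRRRRRR
RRRRRRRR

Derivation:
After op 1 paint(3,1,Y):
GGGGGGGG
GGGGGGGG
GGGGGGGG
GYGGGGGG
GBGGGGGG
GGGGGGGG
After op 2 fill(2,2,R) [46 cells changed]:
RRRRRRRR
RRRRRRRR
RRRRRRRR
RYRRRRRR
RBRRRRRR
RRRRRRRR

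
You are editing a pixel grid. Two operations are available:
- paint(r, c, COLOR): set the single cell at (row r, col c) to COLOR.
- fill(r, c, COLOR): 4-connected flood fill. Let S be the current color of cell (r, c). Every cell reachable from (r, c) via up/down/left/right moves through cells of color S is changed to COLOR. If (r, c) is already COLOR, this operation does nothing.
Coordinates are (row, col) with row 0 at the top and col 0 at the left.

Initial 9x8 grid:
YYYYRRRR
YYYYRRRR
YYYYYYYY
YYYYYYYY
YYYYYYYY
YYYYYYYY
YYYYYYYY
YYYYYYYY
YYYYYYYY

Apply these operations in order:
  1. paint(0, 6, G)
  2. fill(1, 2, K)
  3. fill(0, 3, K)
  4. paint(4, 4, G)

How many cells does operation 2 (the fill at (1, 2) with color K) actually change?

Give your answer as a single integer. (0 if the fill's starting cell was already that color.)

After op 1 paint(0,6,G):
YYYYRRGR
YYYYRRRR
YYYYYYYY
YYYYYYYY
YYYYYYYY
YYYYYYYY
YYYYYYYY
YYYYYYYY
YYYYYYYY
After op 2 fill(1,2,K) [64 cells changed]:
KKKKRRGR
KKKKRRRR
KKKKKKKK
KKKKKKKK
KKKKKKKK
KKKKKKKK
KKKKKKKK
KKKKKKKK
KKKKKKKK

Answer: 64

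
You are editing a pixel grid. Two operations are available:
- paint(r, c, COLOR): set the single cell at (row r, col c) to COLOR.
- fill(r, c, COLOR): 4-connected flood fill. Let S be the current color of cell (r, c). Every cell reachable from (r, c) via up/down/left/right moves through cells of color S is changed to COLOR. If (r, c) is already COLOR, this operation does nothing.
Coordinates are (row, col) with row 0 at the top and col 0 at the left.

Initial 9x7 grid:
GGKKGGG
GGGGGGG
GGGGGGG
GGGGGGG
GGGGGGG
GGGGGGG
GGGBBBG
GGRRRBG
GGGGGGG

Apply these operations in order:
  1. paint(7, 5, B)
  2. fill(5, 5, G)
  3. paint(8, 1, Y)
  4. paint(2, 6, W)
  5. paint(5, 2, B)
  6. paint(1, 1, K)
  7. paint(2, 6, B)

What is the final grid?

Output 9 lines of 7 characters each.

After op 1 paint(7,5,B):
GGKKGGG
GGGGGGG
GGGGGGG
GGGGGGG
GGGGGGG
GGGGGGG
GGGBBBG
GGRRRBG
GGGGGGG
After op 2 fill(5,5,G) [0 cells changed]:
GGKKGGG
GGGGGGG
GGGGGGG
GGGGGGG
GGGGGGG
GGGGGGG
GGGBBBG
GGRRRBG
GGGGGGG
After op 3 paint(8,1,Y):
GGKKGGG
GGGGGGG
GGGGGGG
GGGGGGG
GGGGGGG
GGGGGGG
GGGBBBG
GGRRRBG
GYGGGGG
After op 4 paint(2,6,W):
GGKKGGG
GGGGGGG
GGGGGGW
GGGGGGG
GGGGGGG
GGGGGGG
GGGBBBG
GGRRRBG
GYGGGGG
After op 5 paint(5,2,B):
GGKKGGG
GGGGGGG
GGGGGGW
GGGGGGG
GGGGGGG
GGBGGGG
GGGBBBG
GGRRRBG
GYGGGGG
After op 6 paint(1,1,K):
GGKKGGG
GKGGGGG
GGGGGGW
GGGGGGG
GGGGGGG
GGBGGGG
GGGBBBG
GGRRRBG
GYGGGGG
After op 7 paint(2,6,B):
GGKKGGG
GKGGGGG
GGGGGGB
GGGGGGG
GGGGGGG
GGBGGGG
GGGBBBG
GGRRRBG
GYGGGGG

Answer: GGKKGGG
GKGGGGG
GGGGGGB
GGGGGGG
GGGGGGG
GGBGGGG
GGGBBBG
GGRRRBG
GYGGGGG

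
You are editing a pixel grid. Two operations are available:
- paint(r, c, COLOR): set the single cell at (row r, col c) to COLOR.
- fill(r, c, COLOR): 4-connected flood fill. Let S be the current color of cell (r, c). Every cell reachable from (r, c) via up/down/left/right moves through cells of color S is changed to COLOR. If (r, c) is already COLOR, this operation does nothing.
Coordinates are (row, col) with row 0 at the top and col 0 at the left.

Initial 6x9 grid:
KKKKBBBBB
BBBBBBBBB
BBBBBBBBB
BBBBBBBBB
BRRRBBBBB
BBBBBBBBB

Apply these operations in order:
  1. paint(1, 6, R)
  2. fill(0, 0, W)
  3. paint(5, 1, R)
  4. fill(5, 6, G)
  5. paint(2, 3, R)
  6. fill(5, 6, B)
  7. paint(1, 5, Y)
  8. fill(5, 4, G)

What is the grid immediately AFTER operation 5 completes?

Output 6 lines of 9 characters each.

Answer: WWWWGGGGG
GGGGGGRGG
GGGRGGGGG
GGGGGGGGG
GRRRGGGGG
GRGGGGGGG

Derivation:
After op 1 paint(1,6,R):
KKKKBBBBB
BBBBBBRBB
BBBBBBBBB
BBBBBBBBB
BRRRBBBBB
BBBBBBBBB
After op 2 fill(0,0,W) [4 cells changed]:
WWWWBBBBB
BBBBBBRBB
BBBBBBBBB
BBBBBBBBB
BRRRBBBBB
BBBBBBBBB
After op 3 paint(5,1,R):
WWWWBBBBB
BBBBBBRBB
BBBBBBBBB
BBBBBBBBB
BRRRBBBBB
BRBBBBBBB
After op 4 fill(5,6,G) [45 cells changed]:
WWWWGGGGG
GGGGGGRGG
GGGGGGGGG
GGGGGGGGG
GRRRGGGGG
GRGGGGGGG
After op 5 paint(2,3,R):
WWWWGGGGG
GGGGGGRGG
GGGRGGGGG
GGGGGGGGG
GRRRGGGGG
GRGGGGGGG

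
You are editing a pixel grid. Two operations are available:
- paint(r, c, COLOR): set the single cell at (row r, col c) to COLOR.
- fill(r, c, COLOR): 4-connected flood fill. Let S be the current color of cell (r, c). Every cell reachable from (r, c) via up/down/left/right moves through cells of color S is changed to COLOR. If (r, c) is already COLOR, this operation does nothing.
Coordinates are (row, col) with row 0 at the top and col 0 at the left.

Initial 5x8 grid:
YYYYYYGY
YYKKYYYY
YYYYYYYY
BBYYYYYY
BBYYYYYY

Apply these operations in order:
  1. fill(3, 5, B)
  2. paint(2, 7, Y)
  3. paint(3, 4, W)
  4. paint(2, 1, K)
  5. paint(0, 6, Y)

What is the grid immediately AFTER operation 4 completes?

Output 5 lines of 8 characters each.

Answer: BBBBBBGB
BBKKBBBB
BKBBBBBY
BBBBWBBB
BBBBBBBB

Derivation:
After op 1 fill(3,5,B) [33 cells changed]:
BBBBBBGB
BBKKBBBB
BBBBBBBB
BBBBBBBB
BBBBBBBB
After op 2 paint(2,7,Y):
BBBBBBGB
BBKKBBBB
BBBBBBBY
BBBBBBBB
BBBBBBBB
After op 3 paint(3,4,W):
BBBBBBGB
BBKKBBBB
BBBBBBBY
BBBBWBBB
BBBBBBBB
After op 4 paint(2,1,K):
BBBBBBGB
BBKKBBBB
BKBBBBBY
BBBBWBBB
BBBBBBBB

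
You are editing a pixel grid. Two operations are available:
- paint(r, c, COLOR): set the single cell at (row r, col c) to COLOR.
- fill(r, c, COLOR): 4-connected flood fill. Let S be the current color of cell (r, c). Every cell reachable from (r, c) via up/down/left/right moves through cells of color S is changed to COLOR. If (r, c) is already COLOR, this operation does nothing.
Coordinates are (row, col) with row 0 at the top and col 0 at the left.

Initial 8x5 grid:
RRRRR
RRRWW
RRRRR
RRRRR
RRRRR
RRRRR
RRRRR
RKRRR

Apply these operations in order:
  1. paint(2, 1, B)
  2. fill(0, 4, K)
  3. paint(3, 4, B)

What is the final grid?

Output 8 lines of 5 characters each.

After op 1 paint(2,1,B):
RRRRR
RRRWW
RBRRR
RRRRR
RRRRR
RRRRR
RRRRR
RKRRR
After op 2 fill(0,4,K) [36 cells changed]:
KKKKK
KKKWW
KBKKK
KKKKK
KKKKK
KKKKK
KKKKK
KKKKK
After op 3 paint(3,4,B):
KKKKK
KKKWW
KBKKK
KKKKB
KKKKK
KKKKK
KKKKK
KKKKK

Answer: KKKKK
KKKWW
KBKKK
KKKKB
KKKKK
KKKKK
KKKKK
KKKKK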